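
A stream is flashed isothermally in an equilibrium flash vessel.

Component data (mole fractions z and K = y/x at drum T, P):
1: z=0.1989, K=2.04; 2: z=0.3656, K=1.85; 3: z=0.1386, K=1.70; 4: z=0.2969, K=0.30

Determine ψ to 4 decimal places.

ψ = 0.6625

Rachford–Rice: g(ψ) = Σ zᵢ(Kᵢ−1)/(1+ψ(Kᵢ−1)) = 0.
g(0) = ΣzᵢKᵢ − 1 = 0.4068 and g(1) = 1 − Σzᵢ/Kᵢ = -0.3663, so a root lies in (0, 1).
Newton–Raphson from ψ = 0.58:
  ψ = 0.5800: g = 0.05629, g' = -0.6489 → ψ = 0.6668
  ψ = 0.6668: g = -0.00308, g' = -0.7258 → ψ = 0.6625
Converged at ψ = 0.6625.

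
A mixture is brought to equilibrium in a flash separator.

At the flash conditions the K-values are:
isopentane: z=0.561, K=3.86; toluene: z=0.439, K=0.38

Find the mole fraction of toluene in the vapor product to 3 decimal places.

y_toluene = 0.312

Binary case is linear: z₁(K₁−1)(1+ψ(K₂−1)) + z₂(K₂−1)(1+ψ(K₁−1)) = 0
⇒ ψ = [z₁(K₁−1)+z₂(K₂−1)] / [−(K₁−1)(K₂−1)] = 1.3323/1.7732 = 0.751
Compositions from xᵢ = zᵢ/(1+ψ(Kᵢ−1)), yᵢ = Kᵢxᵢ:
  isopentane: x = 0.178, y = 0.688
  toluene: x = 0.822, y = 0.312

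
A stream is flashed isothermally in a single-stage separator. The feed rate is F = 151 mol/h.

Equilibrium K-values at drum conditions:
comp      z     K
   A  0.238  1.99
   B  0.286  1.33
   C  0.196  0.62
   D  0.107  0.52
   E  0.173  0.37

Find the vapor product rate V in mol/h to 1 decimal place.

Newton iteration, ψ⁰ = 0.5:
  ψ = 0.500: g = -0.0800, g' = -0.359 → ψ = 0.277
  ψ = 0.277: g = -0.0033, g' = -0.339 → ψ = 0.268
Converged at ψ = 0.268.
Then V = ψ·F = 0.2678·151 = 40.4 mol/h and L = F − V = 110.6 mol/h.

V = 40.4 mol/h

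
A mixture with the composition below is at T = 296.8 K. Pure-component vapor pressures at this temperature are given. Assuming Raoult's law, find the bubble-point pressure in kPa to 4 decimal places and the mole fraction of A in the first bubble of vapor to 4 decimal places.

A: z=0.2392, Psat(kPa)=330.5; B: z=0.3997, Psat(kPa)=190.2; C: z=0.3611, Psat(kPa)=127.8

Pbub = 201.2271 kPa, y_A = 0.3929

At the bubble point ψ → 0, so ΣzᵢKᵢ = 1 with Kᵢ = Pᵢˢᵃᵗ/P ⇒ P = ΣzᵢPᵢˢᵃᵗ.
P = 0.2392·330.5 + 0.3997·190.2 + 0.3611·127.8 = 201.2271 kPa
yᵢ = zᵢPᵢˢᵃᵗ/P ⇒ y_A = 0.2392·330.5/201.2271 = 0.3929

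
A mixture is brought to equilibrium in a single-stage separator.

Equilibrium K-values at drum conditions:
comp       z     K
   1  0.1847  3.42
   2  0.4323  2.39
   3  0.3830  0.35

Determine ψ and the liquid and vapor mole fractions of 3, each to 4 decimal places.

Rachford–Rice: g(ψ) = Σ zᵢ(Kᵢ−1)/(1+ψ(Kᵢ−1)) = 0.
Feasibility: ΣzᵢKᵢ = 1.7989, Σzᵢ/Kᵢ = 1.3292 — both > 1, two phases present.
Iterate (Newton) starting at ψ = 0.5:
  ψ = 0.5000: g = 0.18795, g' = -0.8673 → ψ = 0.7167
  ψ = 0.7167: g = -0.00158, g' = -0.9214 → ψ = 0.7150
Converged at ψ = 0.7150.
Compositions from xᵢ = zᵢ/(1+ψ(Kᵢ−1)), yᵢ = Kᵢxᵢ:
  1: x = 0.0676, y = 0.2314
  2: x = 0.2168, y = 0.5182
  3: x = 0.7155, y = 0.2504

ψ = 0.7150, x_3 = 0.7155, y_3 = 0.2504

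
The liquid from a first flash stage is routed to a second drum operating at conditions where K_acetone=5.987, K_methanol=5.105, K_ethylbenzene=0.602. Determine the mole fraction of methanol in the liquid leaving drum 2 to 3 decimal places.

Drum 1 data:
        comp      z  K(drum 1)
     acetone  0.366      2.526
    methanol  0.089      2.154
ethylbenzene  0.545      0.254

Drum 1:
Material balance + equilibrium reduce to Σ zᵢ(Kᵢ−1)/(1+ψ₁(Kᵢ−1)) = 0.
Feasibility: ΣzᵢKᵢ = 1.255, Σzᵢ/Kᵢ = 2.332 — both > 1, two phases present.
Newton iteration, ψ₁⁰ = 0.61:
  ψ₁ = 0.610: g = -0.3965, g' = -1.291 → ψ₁ = 0.303
  ψ₁ = 0.303: g = -0.0671, g' = -0.970 → ψ₁ = 0.234
Converged at ψ₁ = 0.234.
Drum-1 compositions:
  acetone: x = 0.270, y = 0.681
  methanol: x = 0.070, y = 0.151
  ethylbenzene: x = 0.660, y = 0.168
Drum-2 feed = drum-1 liquid: z₂ = (0.2697, 0.0701, 0.6602).
Drum 2:
Rachford–Rice: g(ψ₂) = Σ zᵢ(Kᵢ−1)/(1+ψ₂(Kᵢ−1)) = 0.
Feasibility: ΣzᵢKᵢ = 2.370, Σzᵢ/Kᵢ = 1.155 — both > 1, two phases present.
Newton iteration, ψ₂⁰ = 0.69:
  ψ₂ = 0.690: g = 0.0157, g' = -0.619 → ψ₂ = 0.715
  ψ₂ = 0.715: g = 0.0002, g' = -0.602 → ψ₂ = 0.716
Converged at ψ₂ = 0.716.
  acetone: x = 0.059, y = 0.353
  methanol: x = 0.018, y = 0.091
  ethylbenzene: x = 0.923, y = 0.556

x_methanol (drum 2) = 0.018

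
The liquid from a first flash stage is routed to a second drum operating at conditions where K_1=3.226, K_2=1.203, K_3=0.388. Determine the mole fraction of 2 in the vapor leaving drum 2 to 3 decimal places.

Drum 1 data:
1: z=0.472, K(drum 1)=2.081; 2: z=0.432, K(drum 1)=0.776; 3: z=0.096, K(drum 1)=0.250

Drum 1:
Let ψ₁ = V/F and solve Σ zᵢ(Kᵢ−1)/(1+ψ₁(Kᵢ−1)) = 0.
Feasibility: ΣzᵢKᵢ = 1.341, Σzᵢ/Kᵢ = 1.168 — both > 1, two phases present.
Newton–Raphson from ψ₁ = 0.5:
  ψ₁ = 0.500: g = 0.1070, g' = -0.398 → ψ₁ = 0.769
  ψ₁ = 0.769: g = -0.0083, g' = -0.497 → ψ₁ = 0.752
Converged at ψ₁ = 0.752.
Drum-1 compositions:
  1: x = 0.260, y = 0.542
  2: x = 0.519, y = 0.403
  3: x = 0.220, y = 0.055
Drum-2 feed = drum-1 liquid: z₂ = (0.2604, 0.5195, 0.2201).
Drum 2:
Iterate (Newton) starting at ψ₂ = 0.5:
  ψ₂ = 0.500: g = 0.1759, g' = -0.478 → ψ₂ = 0.868
Converged at ψ₂ = 0.868.
  1: x = 0.089, y = 0.286
  2: x = 0.442, y = 0.531
  3: x = 0.470, y = 0.182

y_2 (drum 2) = 0.531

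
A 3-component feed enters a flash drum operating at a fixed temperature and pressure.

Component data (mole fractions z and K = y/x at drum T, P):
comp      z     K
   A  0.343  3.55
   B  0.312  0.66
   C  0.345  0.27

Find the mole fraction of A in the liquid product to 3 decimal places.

Material balance + equilibrium reduce to Σ zᵢ(Kᵢ−1)/(1+ψ(Kᵢ−1)) = 0.
g(0) = ΣzᵢKᵢ − 1 = 0.517 and g(1) = 1 − Σzᵢ/Kᵢ = -0.847, so a root lies in (0, 1).
Newton iteration, ψ⁰ = 0.37:
  ψ = 0.370: g = -0.0164, g' = -0.983 → ψ = 0.353
Converged at ψ = 0.353.
Compositions from xᵢ = zᵢ/(1+ψ(Kᵢ−1)), yᵢ = Kᵢxᵢ:
  A: x = 0.180, y = 0.640
  B: x = 0.355, y = 0.234
  C: x = 0.465, y = 0.126

x_A = 0.180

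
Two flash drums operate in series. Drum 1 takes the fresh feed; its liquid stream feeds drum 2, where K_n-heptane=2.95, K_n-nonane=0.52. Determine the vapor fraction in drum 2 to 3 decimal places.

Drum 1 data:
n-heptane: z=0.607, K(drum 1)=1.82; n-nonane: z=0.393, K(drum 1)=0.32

V/F (drum 2) = 0.664

Drum 1:
Newton iteration, ψ₁⁰ = 0.5:
  ψ₁ = 0.500: g = -0.0519, g' = -0.622 → ψ₁ = 0.417
  ψ₁ = 0.417: g = -0.0019, g' = -0.581 → ψ₁ = 0.413
Converged at ψ₁ = 0.413.
Drum-1 compositions:
  n-heptane: x = 0.453, y = 0.825
  n-nonane: x = 0.547, y = 0.175
Drum-2 feed = drum-1 liquid: z₂ = (0.4533, 0.5467).
Drum 2:
Let ψ₂ = V/F and solve Σ zᵢ(Kᵢ−1)/(1+ψ₂(Kᵢ−1)) = 0.
Feasibility: ΣzᵢKᵢ = 1.622, Σzᵢ/Kᵢ = 1.205 — both > 1, two phases present.
Iterate (Newton) starting at ψ₂ = 0.67:
  ψ₂ = 0.670: g = -0.0035, g' = -0.598 → ψ₂ = 0.664
Converged at ψ₂ = 0.664.
  n-heptane: x = 0.198, y = 0.583
  n-nonane: x = 0.802, y = 0.417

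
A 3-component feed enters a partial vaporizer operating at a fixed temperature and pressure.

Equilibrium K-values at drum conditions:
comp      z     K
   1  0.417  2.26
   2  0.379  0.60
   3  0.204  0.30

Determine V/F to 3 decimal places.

Material balance + equilibrium reduce to Σ zᵢ(Kᵢ−1)/(1+V/F(Kᵢ−1)) = 0.
g(0) = ΣzᵢKᵢ − 1 = 0.231 and g(1) = 1 − Σzᵢ/Kᵢ = -0.496, so a root lies in (0, 1).
Newton iteration, V/F⁰ = 0.5:
  V/F = 0.500: g = -0.0868, g' = -0.581 → V/F = 0.350
  V/F = 0.350: g = -0.0010, g' = -0.576 → V/F = 0.349
Converged at V/F = 0.349.

V/F = 0.349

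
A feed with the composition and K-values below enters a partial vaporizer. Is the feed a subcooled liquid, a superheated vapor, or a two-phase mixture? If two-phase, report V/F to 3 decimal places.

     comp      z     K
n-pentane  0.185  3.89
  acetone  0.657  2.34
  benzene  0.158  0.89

superheated vapor

ΣzᵢKᵢ = 2.398; Σzᵢ/Kᵢ = 0.506.
Since Σzᵢ/Kᵢ < 1 the mixture is above its dew point — single vapor phase.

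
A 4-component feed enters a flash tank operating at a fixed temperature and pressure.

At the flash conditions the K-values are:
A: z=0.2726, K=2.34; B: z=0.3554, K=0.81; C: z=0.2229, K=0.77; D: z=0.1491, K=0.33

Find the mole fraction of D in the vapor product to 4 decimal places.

y_D = 0.0628

Let ψ = V/F and solve Σ zᵢ(Kᵢ−1)/(1+ψ(Kᵢ−1)) = 0.
Check two-phase: ΣzᵢKᵢ = 1.1466 > 1 and Σzᵢ/Kᵢ = 1.2966 > 1, so g(0) = 0.1466 > 0 and g(1) = -0.2966 < 0.
Newton iteration, ψ⁰ = 0.5:
  ψ = 0.5000: g = -0.06403, g' = -0.3576 → ψ = 0.3209
  ψ = 0.3209: g = 0.00091, g' = -0.3763 → ψ = 0.3233
Converged at ψ = 0.3234.
Compositions from xᵢ = zᵢ/(1+ψ(Kᵢ−1)), yᵢ = Kᵢxᵢ:
  A: x = 0.1902, y = 0.4450
  B: x = 0.3787, y = 0.3067
  C: x = 0.2408, y = 0.1854
  D: x = 0.1903, y = 0.0628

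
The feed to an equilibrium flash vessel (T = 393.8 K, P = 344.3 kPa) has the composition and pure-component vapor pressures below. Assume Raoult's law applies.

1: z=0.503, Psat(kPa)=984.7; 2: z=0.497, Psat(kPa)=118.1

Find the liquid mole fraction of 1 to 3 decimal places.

Raoult's law: Kᵢ = Pᵢˢᵃᵗ/P = Pᵢˢᵃᵗ/344.3.
  K_1 = 984.7/344.3 = 2.86001, K_2 = 118.1/344.3 = 0.34301
Binary case is linear: z₁(K₁−1)(1+V/F(K₂−1)) + z₂(K₂−1)(1+V/F(K₁−1)) = 0
⇒ V/F = [z₁(K₁−1)+z₂(K₂−1)] / [−(K₁−1)(K₂−1)] = 0.6091/1.2220 = 0.498
Compositions from xᵢ = zᵢ/(1+V/F(Kᵢ−1)), yᵢ = Kᵢxᵢ:
  1: x = 0.261, y = 0.747
  2: x = 0.739, y = 0.253

x_1 = 0.261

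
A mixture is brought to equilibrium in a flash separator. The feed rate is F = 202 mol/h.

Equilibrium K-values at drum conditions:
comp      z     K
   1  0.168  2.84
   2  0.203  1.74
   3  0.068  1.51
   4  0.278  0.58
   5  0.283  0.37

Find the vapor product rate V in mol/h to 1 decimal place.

V = 60.1 mol/h

Material balance + equilibrium reduce to Σ zᵢ(Kᵢ−1)/(1+V/F(Kᵢ−1)) = 0.
Feasibility: ΣzᵢKᵢ = 1.199, Σzᵢ/Kᵢ = 1.465 — both > 1, two phases present.
Newton iteration, V/F⁰ = 0.65:
  V/F = 0.650: g = -0.1943, g' = -0.594 → V/F = 0.323
  V/F = 0.323: g = -0.0138, g' = -0.552 → V/F = 0.298
Converged at V/F = 0.298.
Then V = V/F·F = 0.2978·202 = 60.1 mol/h and L = F − V = 141.9 mol/h.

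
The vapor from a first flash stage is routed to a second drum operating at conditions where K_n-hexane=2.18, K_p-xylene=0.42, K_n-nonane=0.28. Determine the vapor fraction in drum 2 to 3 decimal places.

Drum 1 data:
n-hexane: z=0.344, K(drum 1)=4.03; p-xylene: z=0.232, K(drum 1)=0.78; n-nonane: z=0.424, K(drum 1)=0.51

Drum 1:
Rachford–Rice: g(ψ₁) = Σ zᵢ(Kᵢ−1)/(1+ψ₁(Kᵢ−1)) = 0.
g(0) = ΣzᵢKᵢ − 1 = 0.784 and g(1) = 1 − Σzᵢ/Kᵢ = -0.214, so a root lies in (0, 1).
Iterate (Newton) starting at ψ₁ = 0.5:
  ψ₁ = 0.500: g = 0.0819, g' = -0.692 → ψ₁ = 0.618
  ψ₁ = 0.618: g = 0.0056, g' = -0.607 → ψ₁ = 0.628
Converged at ψ₁ = 0.628.
Drum-1 compositions:
  n-hexane: x = 0.119, y = 0.478
  p-xylene: x = 0.269, y = 0.210
  n-nonane: x = 0.612, y = 0.312
Drum-2 feed = drum-1 vapor: z₂ = (0.4778, 0.2099, 0.3123).
Drum 2:
Let ψ₂ = V/F and solve Σ zᵢ(Kᵢ−1)/(1+ψ₂(Kᵢ−1)) = 0.
g(0) = ΣzᵢKᵢ − 1 = 0.217 and g(1) = 1 − Σzᵢ/Kᵢ = -0.834, so a root lies in (0, 1).
Newton–Raphson from ψ₂ = 0.5:
  ψ₂ = 0.500: g = -0.1682, g' = -0.798 → ψ₂ = 0.289
  ψ₂ = 0.289: g = -0.0100, g' = -0.730 → ψ₂ = 0.276
Converged at ψ₂ = 0.276.
  n-hexane: x = 0.361, y = 0.786
  p-xylene: x = 0.250, y = 0.105
  n-nonane: x = 0.390, y = 0.109

V/F (drum 2) = 0.276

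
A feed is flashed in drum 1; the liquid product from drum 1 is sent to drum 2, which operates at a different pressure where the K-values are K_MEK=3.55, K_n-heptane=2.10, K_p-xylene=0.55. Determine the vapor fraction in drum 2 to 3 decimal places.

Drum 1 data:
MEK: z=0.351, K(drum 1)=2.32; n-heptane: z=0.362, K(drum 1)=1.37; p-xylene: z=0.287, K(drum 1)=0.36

V/F (drum 2) = 0.680

Drum 1:
Material balance + equilibrium reduce to Σ zᵢ(Kᵢ−1)/(1+ψ₁(Kᵢ−1)) = 0.
Feasibility: ΣzᵢKᵢ = 1.414, Σzᵢ/Kᵢ = 1.213 — both > 1, two phases present.
Newton–Raphson from ψ₁ = 0.5:
  ψ₁ = 0.500: g = 0.1220, g' = -0.511 → ψ₁ = 0.739
  ψ₁ = 0.739: g = -0.0085, g' = -0.610 → ψ₁ = 0.725
  ψ₁ = 0.725: g = -0.0001, g' = -0.599 → ψ₁ = 0.724
Converged at ψ₁ = 0.724.
Drum-1 compositions:
  MEK: x = 0.179, y = 0.416
  n-heptane: x = 0.285, y = 0.391
  p-xylene: x = 0.535, y = 0.193
Drum-2 feed = drum-1 liquid: z₂ = (0.1794, 0.2855, 0.5351).
Drum 2:
Material balance + equilibrium reduce to Σ zᵢ(Kᵢ−1)/(1+ψ₂(Kᵢ−1)) = 0.
Feasibility: ΣzᵢKᵢ = 1.531, Σzᵢ/Kᵢ = 1.159 — both > 1, two phases present.
Newton–Raphson from ψ₂ = 0.44:
  ψ₂ = 0.440: g = 0.1270, g' = -0.584 → ψ₂ = 0.657
  ψ₂ = 0.657: g = 0.0113, g' = -0.498 → ψ₂ = 0.680
Converged at ψ₂ = 0.680.
  MEK: x = 0.066, y = 0.233
  n-heptane: x = 0.163, y = 0.343
  p-xylene: x = 0.771, y = 0.424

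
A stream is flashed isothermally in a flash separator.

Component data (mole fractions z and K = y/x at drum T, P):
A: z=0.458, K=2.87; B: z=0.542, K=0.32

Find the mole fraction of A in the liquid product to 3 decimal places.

Material balance + equilibrium reduce to Σ zᵢ(Kᵢ−1)/(1+β(Kᵢ−1)) = 0.
Check two-phase: ΣzᵢKᵢ = 1.488 > 1 and Σzᵢ/Kᵢ = 1.853 > 1, so g(0) = 0.488 > 0 and g(1) = -0.853 < 0.
Newton–Raphson from β = 0.5:
  β = 0.500: g = -0.1158, g' = -1.003 → β = 0.385
  β = 0.385: g = -0.0009, g' = -1.001 → β = 0.384
Converged at β = 0.384.
Compositions from xᵢ = zᵢ/(1+β(Kᵢ−1)), yᵢ = Kᵢxᵢ:
  A: x = 0.267, y = 0.765
  B: x = 0.733, y = 0.235

x_A = 0.267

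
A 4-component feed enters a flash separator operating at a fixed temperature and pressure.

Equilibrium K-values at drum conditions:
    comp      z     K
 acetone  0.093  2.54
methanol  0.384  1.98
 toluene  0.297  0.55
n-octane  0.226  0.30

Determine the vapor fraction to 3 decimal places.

ψ = 0.359

Newton iteration, ψ⁰ = 0.5:
  ψ = 0.500: g = -0.0824, g' = -0.599 → ψ = 0.362
  ψ = 0.362: g = -0.0021, g' = -0.576 → ψ = 0.359
Converged at ψ = 0.359.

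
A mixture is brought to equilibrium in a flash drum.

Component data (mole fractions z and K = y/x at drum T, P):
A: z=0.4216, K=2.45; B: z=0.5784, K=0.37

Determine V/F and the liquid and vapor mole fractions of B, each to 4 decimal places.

Material balance + equilibrium reduce to Σ zᵢ(Kᵢ−1)/(1+V/F(Kᵢ−1)) = 0.
g(0) = ΣzᵢKᵢ − 1 = 0.2469 and g(1) = 1 − Σzᵢ/Kᵢ = -0.7353, so a root lies in (0, 1).
Binary case is linear: z₁(K₁−1)(1+V/F(K₂−1)) + z₂(K₂−1)(1+V/F(K₁−1)) = 0
⇒ V/F = [z₁(K₁−1)+z₂(K₂−1)] / [−(K₁−1)(K₂−1)] = 0.24693/0.91350 = 0.2703
Compositions from xᵢ = zᵢ/(1+V/F(Kᵢ−1)), yᵢ = Kᵢxᵢ:
  A: x = 0.3029, y = 0.7421
  B: x = 0.6971, y = 0.2579

V/F = 0.2703, x_B = 0.6971, y_B = 0.2579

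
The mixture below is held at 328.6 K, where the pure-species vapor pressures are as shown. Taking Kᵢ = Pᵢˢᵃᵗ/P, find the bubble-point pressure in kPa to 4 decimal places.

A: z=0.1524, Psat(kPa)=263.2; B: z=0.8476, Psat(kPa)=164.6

Pbub = 179.6266 kPa

At the bubble point ψ → 0, so ΣzᵢKᵢ = 1 with Kᵢ = Pᵢˢᵃᵗ/P ⇒ P = ΣzᵢPᵢˢᵃᵗ.
P = 0.1524·263.2 + 0.8476·164.6 = 179.6266 kPa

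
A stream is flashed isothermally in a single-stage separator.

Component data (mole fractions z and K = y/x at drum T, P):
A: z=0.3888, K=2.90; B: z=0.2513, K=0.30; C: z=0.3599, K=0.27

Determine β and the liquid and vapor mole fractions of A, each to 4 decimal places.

Rachford–Rice: g(β) = Σ zᵢ(Kᵢ−1)/(1+β(Kᵢ−1)) = 0.
Check two-phase: ΣzᵢKᵢ = 1.3001 > 1 and Σzᵢ/Kᵢ = 2.3047 > 1, so g(0) = 0.3001 > 0 and g(1) = -1.3047 < 0.
Newton–Raphson from β = 0.5:
  β = 0.5000: g = -0.30554, g' = -1.1362 → β = 0.2311
  β = 0.2311: g = -0.01256, g' = -1.1305 → β = 0.2200
Converged at β = 0.2200.
Compositions from xᵢ = zᵢ/(1+β(Kᵢ−1)), yᵢ = Kᵢxᵢ:
  A: x = 0.2742, y = 0.7951
  B: x = 0.2971, y = 0.0891
  C: x = 0.4288, y = 0.1158

β = 0.2200, x_A = 0.2742, y_A = 0.7951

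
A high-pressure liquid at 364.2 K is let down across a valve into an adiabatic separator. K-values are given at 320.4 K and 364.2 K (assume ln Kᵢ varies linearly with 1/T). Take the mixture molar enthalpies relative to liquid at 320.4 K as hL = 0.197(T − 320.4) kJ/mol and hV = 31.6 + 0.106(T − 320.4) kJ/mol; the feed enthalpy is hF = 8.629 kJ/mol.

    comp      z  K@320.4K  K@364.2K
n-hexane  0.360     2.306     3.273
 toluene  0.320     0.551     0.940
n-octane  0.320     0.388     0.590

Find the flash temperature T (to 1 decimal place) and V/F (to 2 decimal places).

Adiabatic flash: solve Rachford–Rice at each trial T, then check hF = ψ·hV(T) + (1−ψ)·hL(T).
  T = 320.4 K: K = (2.306, 0.551, 0.388), RR gives ψ = 0.187, H_out = 5.903 kJ/mol
  T = 364.2 K: K = (3.273, 0.940, 0.590), RR gives ψ = 1.000, H_out = 36.243 kJ/mol
  T = 342.3 K: K = (2.778, 0.732, 0.485), RR gives ψ = 0.536, H_out = 20.181 kJ/mol
  T = 331.4 K: K = (2.540, 0.639, 0.436), RR gives ψ = 0.355, H_out = 13.023 kJ/mol
  T = 325.9 K: K = (2.422, 0.594, 0.412), RR gives ψ = 0.270, H_out = 9.484 kJ/mol
  T = 323.1 K: K = (2.363, 0.572, 0.399), RR gives ψ = 0.228, H_out = 7.671 kJ/mol
  T = 324.5 K: K = (2.392, 0.583, 0.405), RR gives ψ = 0.249, H_out = 8.580 kJ/mol
Linear interpolation between T = 324.5 (H_out = 8.580) and T = 325.9 (H_out = 9.484) on hF = 8.629 gives T ≈ 324.6 K, at which ψ = 0.25.

T = 324.6 K, V/F = 0.25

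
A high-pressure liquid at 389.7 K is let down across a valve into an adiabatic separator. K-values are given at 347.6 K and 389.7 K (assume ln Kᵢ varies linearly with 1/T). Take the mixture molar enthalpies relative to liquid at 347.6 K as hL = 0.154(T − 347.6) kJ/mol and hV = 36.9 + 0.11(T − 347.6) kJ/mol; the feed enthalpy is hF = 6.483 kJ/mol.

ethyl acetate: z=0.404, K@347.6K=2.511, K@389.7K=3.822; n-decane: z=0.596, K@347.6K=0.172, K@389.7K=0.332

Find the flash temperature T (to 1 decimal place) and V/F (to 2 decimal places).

T = 354.2 K, V/F = 0.15

Adiabatic flash: solve Rachford–Rice at each trial T, then check hF = ψ·hV(T) + (1−ψ)·hL(T).
  T = 347.6 K: K = (2.511, 0.172), RR gives ψ = 0.093, H_out = 3.449 kJ/mol
  T = 389.7 K: K = (3.822, 0.332), RR gives ψ = 0.394, H_out = 20.278 kJ/mol
  T = 368.6 K: K = (3.134, 0.243), RR gives ψ = 0.255, H_out = 12.393 kJ/mol
  T = 358.1 K: K = (2.814, 0.206), RR gives ψ = 0.180, H_out = 8.178 kJ/mol
  T = 352.9 K: K = (2.662, 0.188), RR gives ψ = 0.139, H_out = 5.921 kJ/mol
  T = 355.5 K: K = (2.738, 0.197), RR gives ψ = 0.160, H_out = 7.067 kJ/mol
  T = 354.2 K: K = (2.700, 0.193), RR gives ψ = 0.150, H_out = 6.499 kJ/mol
Linear interpolation between T = 352.9 (H_out = 5.921) and T = 354.2 (H_out = 6.499) on hF = 6.483 gives T ≈ 354.2 K, at which ψ = 0.15.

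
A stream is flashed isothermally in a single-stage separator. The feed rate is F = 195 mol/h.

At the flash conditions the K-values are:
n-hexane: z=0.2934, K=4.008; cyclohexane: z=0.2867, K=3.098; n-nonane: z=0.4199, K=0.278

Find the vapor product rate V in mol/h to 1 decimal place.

Rachford–Rice: g(ψ) = Σ zᵢ(Kᵢ−1)/(1+ψ(Kᵢ−1)) = 0.
Feasibility: ΣzᵢKᵢ = 2.1809, Σzᵢ/Kᵢ = 1.6762 — both > 1, two phases present.
Iterate (Newton) starting at ψ = 0.4:
  ψ = 0.4000: g = 0.30134, g' = -1.3527 → ψ = 0.6228
  ψ = 0.6228: g = 0.01708, g' = -1.2814 → ψ = 0.6361
  ψ = 0.6361: g = -0.00007, g' = -1.2929 → ψ = 0.6360
Converged at ψ = 0.6360.
Then V = ψ·F = 0.6360·195 = 124.0 mol/h and L = F − V = 71.0 mol/h.

V = 124.0 mol/h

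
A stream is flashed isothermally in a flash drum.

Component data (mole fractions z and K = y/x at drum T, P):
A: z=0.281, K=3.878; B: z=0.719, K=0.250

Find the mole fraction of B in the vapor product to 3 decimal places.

Rachford–Rice: g(V/F) = Σ zᵢ(Kᵢ−1)/(1+V/F(Kᵢ−1)) = 0.
Check two-phase: ΣzᵢKᵢ = 1.269 > 1 and Σzᵢ/Kᵢ = 2.948 > 1, so g(0) = 0.269 > 0 and g(1) = -1.948 < 0.
Iterate (Newton) starting at V/F = 0.5:
  V/F = 0.500: g = -0.5312, g' = -1.427 → V/F = 0.128
  V/F = 0.128: g = -0.0049, g' = -1.740 → V/F = 0.125
Converged at V/F = 0.125.
Compositions from xᵢ = zᵢ/(1+V/F(Kᵢ−1)), yᵢ = Kᵢxᵢ:
  A: x = 0.207, y = 0.802
  B: x = 0.793, y = 0.198

y_B = 0.198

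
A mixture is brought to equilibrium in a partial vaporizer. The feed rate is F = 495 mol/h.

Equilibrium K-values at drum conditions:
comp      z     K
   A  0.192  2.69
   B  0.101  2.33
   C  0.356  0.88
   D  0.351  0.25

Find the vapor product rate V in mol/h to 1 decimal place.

V = 95.6 mol/h

Let β = V/F and solve Σ zᵢ(Kᵢ−1)/(1+β(Kᵢ−1)) = 0.
g(0) = ΣzᵢKᵢ − 1 = 0.153 and g(1) = 1 − Σzᵢ/Kᵢ = -0.923, so a root lies in (0, 1).
Newton–Raphson from β = 0.68:
  β = 0.680: g = -0.3622, g' = -0.996 → β = 0.316
  β = 0.316: g = -0.0836, g' = -0.666 → β = 0.191
  β = 0.191: g = 0.0015, g' = -0.701 → β = 0.193
Converged at β = 0.193.
Then V = β·F = 0.1930·495 = 95.6 mol/h and L = F − V = 399.4 mol/h.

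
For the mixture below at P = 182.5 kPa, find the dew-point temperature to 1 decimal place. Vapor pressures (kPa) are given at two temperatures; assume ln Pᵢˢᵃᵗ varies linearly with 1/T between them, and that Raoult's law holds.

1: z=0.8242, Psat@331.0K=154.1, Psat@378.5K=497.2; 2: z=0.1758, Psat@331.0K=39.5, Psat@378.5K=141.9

Dew-point temperature: Σzᵢ·P/Pᵢˢᵃᵗ(T) = 1. Interpolate ln Pᵢˢᵃᵗ = aᵢ + bᵢ/T.
  T = 331.0 K: ΣzᵢP/Pᵢˢᵃᵗ = 1.7883
  T = 378.5 K: ΣzᵢP/Pᵢˢᵃᵗ = 0.5286
  T = 354.8 K: ΣzᵢP/Pᵢˢᵃᵗ = 0.9319
  T = 342.9 K: ΣzᵢP/Pᵢˢᵃᵗ = 1.2763
  T = 348.9 K: ΣzᵢP/Pᵢˢᵃᵗ = 1.0862
  T = 351.9 K: ΣzᵢP/Pᵢˢᵃᵗ = 1.0042
Interpolating between 351.9 K and 354.8 K gives T ≈ 352.1 K.

T = 352.1 K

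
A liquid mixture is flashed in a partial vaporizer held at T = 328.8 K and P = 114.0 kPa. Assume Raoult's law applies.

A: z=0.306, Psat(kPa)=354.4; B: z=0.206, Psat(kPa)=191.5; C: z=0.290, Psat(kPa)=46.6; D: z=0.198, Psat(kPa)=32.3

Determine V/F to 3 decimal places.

V/F = 0.444

Raoult's law: Kᵢ = Pᵢˢᵃᵗ/P = Pᵢˢᵃᵗ/114.0.
  K_A = 354.4/114.0 = 3.10877, K_B = 191.5/114.0 = 1.67982, K_C = 46.6/114.0 = 0.40877, K_D = 32.3/114.0 = 0.28333
Rachford–Rice: g(V/F) = Σ zᵢ(Kᵢ−1)/(1+V/F(Kᵢ−1)) = 0.
g(0) = ΣzᵢKᵢ − 1 = 0.472 and g(1) = 1 − Σzᵢ/Kᵢ = -0.629, so a root lies in (0, 1).
Newton iteration, V/F⁰ = 0.5:
  V/F = 0.500: g = -0.0459, g' = -0.827 → V/F = 0.444
Converged at V/F = 0.444.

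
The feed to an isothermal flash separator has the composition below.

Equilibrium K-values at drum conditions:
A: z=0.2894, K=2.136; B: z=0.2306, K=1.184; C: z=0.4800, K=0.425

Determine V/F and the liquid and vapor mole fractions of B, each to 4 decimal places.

V/F = 0.1934, x_B = 0.2227, y_B = 0.2637

Rachford–Rice: g(V/F) = Σ zᵢ(Kᵢ−1)/(1+V/F(Kᵢ−1)) = 0.
Check two-phase: ΣzᵢKᵢ = 1.0952 > 1 and Σzᵢ/Kᵢ = 1.4597 > 1, so g(0) = 0.0952 > 0 and g(1) = -0.4597 < 0.
Newton–Raphson from V/F = 0.5:
  V/F = 0.5000: g = -0.13885, g' = -0.4711 → V/F = 0.2053
  V/F = 0.2053: g = -0.00545, g' = -0.4569 → V/F = 0.1933
  V/F = 0.1933: g = 0.00001, g' = -0.4592 → V/F = 0.1934
Converged at V/F = 0.1934.
Compositions from xᵢ = zᵢ/(1+V/F(Kᵢ−1)), yᵢ = Kᵢxᵢ:
  A: x = 0.2373, y = 0.5068
  B: x = 0.2227, y = 0.2637
  C: x = 0.5400, y = 0.2295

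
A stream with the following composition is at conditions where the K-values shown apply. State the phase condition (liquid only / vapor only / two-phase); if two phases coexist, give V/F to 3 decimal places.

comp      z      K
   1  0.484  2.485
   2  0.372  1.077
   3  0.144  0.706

ΣzᵢKᵢ = 1.705; Σzᵢ/Kᵢ = 0.744.
Since Σzᵢ/Kᵢ < 1 the mixture is above its dew point — single vapor phase.

vapor only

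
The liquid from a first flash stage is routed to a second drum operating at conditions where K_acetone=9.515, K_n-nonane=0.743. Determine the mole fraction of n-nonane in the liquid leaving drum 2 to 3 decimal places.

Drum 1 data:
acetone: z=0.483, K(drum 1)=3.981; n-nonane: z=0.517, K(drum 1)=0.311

Drum 1:
Material balance + equilibrium reduce to Σ zᵢ(Kᵢ−1)/(1+ψ₁(Kᵢ−1)) = 0.
Check two-phase: ΣzᵢKᵢ = 2.084 > 1 and Σzᵢ/Kᵢ = 1.784 > 1, so g(0) = 1.084 > 0 and g(1) = -0.784 < 0.
Binary case is linear: z₁(K₁−1)(1+ψ₁(K₂−1)) + z₂(K₂−1)(1+ψ₁(K₁−1)) = 0
⇒ ψ₁ = [z₁(K₁−1)+z₂(K₂−1)] / [−(K₁−1)(K₂−1)] = 1.0836/2.0539 = 0.528
Drum-1 compositions:
  acetone: x = 0.188, y = 0.747
  n-nonane: x = 0.812, y = 0.253
Drum-2 feed = drum-1 liquid: z₂ = (0.1877, 0.8123).
Drum 2:
Let ψ₂ = V/F and solve Σ zᵢ(Kᵢ−1)/(1+ψ₂(Kᵢ−1)) = 0.
g(0) = ΣzᵢKᵢ − 1 = 1.390 and g(1) = 1 − Σzᵢ/Kᵢ = -0.113, so a root lies in (0, 1).
Newton iteration, ψ₂⁰ = 0.31:
  ψ₂ = 0.310: g = 0.2124, g' = -1.091 → ψ₂ = 0.505
  ψ₂ = 0.505: g = 0.0619, g' = -0.556 → ψ₂ = 0.616
  ψ₂ = 0.616: g = 0.0079, g' = -0.425 → ψ₂ = 0.635
Converged at ψ₂ = 0.635.
  acetone: x = 0.029, y = 0.279
  n-nonane: x = 0.971, y = 0.721

x_n-nonane (drum 2) = 0.971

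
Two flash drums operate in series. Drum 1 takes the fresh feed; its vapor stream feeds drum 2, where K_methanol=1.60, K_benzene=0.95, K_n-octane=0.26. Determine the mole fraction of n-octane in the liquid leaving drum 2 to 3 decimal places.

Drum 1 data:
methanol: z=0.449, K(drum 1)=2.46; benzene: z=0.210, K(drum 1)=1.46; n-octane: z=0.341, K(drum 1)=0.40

x_n-octane (drum 2) = 0.336

Drum 1:
Newton–Raphson from ψ₁ = 0.57:
  ψ₁ = 0.570: g = 0.1234, g' = -0.597 → ψ₁ = 0.777
  ψ₁ = 0.777: g = -0.0049, g' = -0.665 → ψ₁ = 0.769
Converged at ψ₁ = 0.769.
Drum-1 compositions:
  methanol: x = 0.211, y = 0.520
  benzene: x = 0.155, y = 0.226
  n-octane: x = 0.633, y = 0.253
Drum-2 feed = drum-1 vapor: z₂ = (0.5202, 0.2264, 0.2534).
Drum 2:
Newton–Raphson from ψ₂ = 0.5:
  ψ₂ = 0.500: g = -0.0692, g' = -0.461 → ψ₂ = 0.350
  ψ₂ = 0.350: g = -0.0066, g' = -0.381 → ψ₂ = 0.333
  ψ₂ = 0.333: g = -0.0001, g' = -0.375 → ψ₂ = 0.332
Converged at ψ₂ = 0.332.
  methanol: x = 0.434, y = 0.694
  benzene: x = 0.230, y = 0.219
  n-octane: x = 0.336, y = 0.087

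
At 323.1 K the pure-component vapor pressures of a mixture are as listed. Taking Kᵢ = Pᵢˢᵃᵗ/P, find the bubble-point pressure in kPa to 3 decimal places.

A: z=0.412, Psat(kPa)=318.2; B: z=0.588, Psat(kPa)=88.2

Pbub = 182.960 kPa

At the bubble point ψ → 0, so ΣzᵢKᵢ = 1 with Kᵢ = Pᵢˢᵃᵗ/P ⇒ P = ΣzᵢPᵢˢᵃᵗ.
P = 0.412·318.2 + 0.588·88.2 = 182.960 kPa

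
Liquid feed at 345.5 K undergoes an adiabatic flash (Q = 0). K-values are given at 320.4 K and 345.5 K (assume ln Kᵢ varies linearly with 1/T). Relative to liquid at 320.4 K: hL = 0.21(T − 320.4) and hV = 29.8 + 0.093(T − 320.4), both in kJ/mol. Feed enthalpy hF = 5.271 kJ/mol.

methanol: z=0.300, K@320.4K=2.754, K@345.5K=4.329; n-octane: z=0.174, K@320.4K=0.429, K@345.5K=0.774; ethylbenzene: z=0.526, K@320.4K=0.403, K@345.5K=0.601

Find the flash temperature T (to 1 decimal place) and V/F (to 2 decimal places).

T = 323.1 K, V/F = 0.16

Adiabatic flash: solve Rachford–Rice at each trial T, then check hF = ψ·hV(T) + (1−ψ)·hL(T).
  T = 320.4 K: K = (2.754, 0.429, 0.403), RR gives ψ = 0.109, H_out = 3.246 kJ/mol
  T = 345.5 K: K = (4.329, 0.774, 0.601), RR gives ψ = 0.623, H_out = 21.997 kJ/mol
  T = 332.9 K: K = (3.479, 0.582, 0.495), RR gives ψ = 0.338, H_out = 12.204 kJ/mol
  T = 326.6 K: K = (3.099, 0.501, 0.447), RR gives ψ = 0.223, H_out = 7.774 kJ/mol
  T = 323.5 K: K = (2.923, 0.464, 0.425), RR gives ψ = 0.166, H_out = 5.552 kJ/mol
  T = 321.9 K: K = (2.835, 0.446, 0.413), RR gives ψ = 0.137, H_out = 4.375 kJ/mol
Linear interpolation between T = 321.9 (H_out = 4.375) and T = 323.5 (H_out = 5.552) on hF = 5.271 gives T ≈ 323.1 K, at which ψ = 0.16.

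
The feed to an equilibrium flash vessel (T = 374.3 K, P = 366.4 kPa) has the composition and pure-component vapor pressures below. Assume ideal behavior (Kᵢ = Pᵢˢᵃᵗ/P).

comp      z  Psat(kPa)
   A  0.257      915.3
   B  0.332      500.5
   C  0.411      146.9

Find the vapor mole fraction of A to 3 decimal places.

y_A = 0.385

Raoult's law: Kᵢ = Pᵢˢᵃᵗ/P = Pᵢˢᵃᵗ/366.4.
  K_A = 915.3/366.4 = 2.49809, K_B = 500.5/366.4 = 1.36599, K_C = 146.9/366.4 = 0.40093
Material balance + equilibrium reduce to Σ zᵢ(Kᵢ−1)/(1+ψ(Kᵢ−1)) = 0.
Check two-phase: ΣzᵢKᵢ = 1.260 > 1 and Σzᵢ/Kᵢ = 1.371 > 1, so g(0) = 0.260 > 0 and g(1) = -0.371 < 0.
Iterate (Newton) starting at ψ = 0.5:
  ψ = 0.500: g = -0.0287, g' = -0.521 → ψ = 0.445
Converged at ψ = 0.445.
Compositions from xᵢ = zᵢ/(1+ψ(Kᵢ−1)), yᵢ = Kᵢxᵢ:
  A: x = 0.154, y = 0.385
  B: x = 0.286, y = 0.390
  C: x = 0.560, y = 0.225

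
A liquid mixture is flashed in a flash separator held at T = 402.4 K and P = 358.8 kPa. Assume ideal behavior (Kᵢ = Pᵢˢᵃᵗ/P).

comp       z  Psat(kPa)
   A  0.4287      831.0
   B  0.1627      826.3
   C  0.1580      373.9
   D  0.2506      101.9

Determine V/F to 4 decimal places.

V/F = 0.7616

Raoult's law: Kᵢ = Pᵢˢᵃᵗ/P = Pᵢˢᵃᵗ/358.8.
  K_A = 831.0/358.8 = 2.316054, K_B = 826.3/358.8 = 2.302954, K_C = 373.9/358.8 = 1.042085, K_D = 101.9/358.8 = 0.284002
Iterate (Newton) starting at V/F = 0.5:
  V/F = 0.5000: g = 0.19567, g' = -0.6833 → V/F = 0.7863
  V/F = 0.7863: g = -0.02221, g' = -0.9198 → V/F = 0.7622
  V/F = 0.7622: g = -0.00052, g' = -0.8774 → V/F = 0.7616
Converged at V/F = 0.7616.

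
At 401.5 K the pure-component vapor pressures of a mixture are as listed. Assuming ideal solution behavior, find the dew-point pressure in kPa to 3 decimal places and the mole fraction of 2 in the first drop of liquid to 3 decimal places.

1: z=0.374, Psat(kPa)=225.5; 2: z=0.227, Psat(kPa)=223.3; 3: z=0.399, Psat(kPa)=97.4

Pdew = 147.675 kPa, x_2 = 0.150

At the dew point ψ → 1, so Σzᵢ/Kᵢ = 1 with Kᵢ = Pᵢˢᵃᵗ/P ⇒ 1/P = Σzᵢ/Pᵢˢᵃᵗ.
1/P = 0.374/225.5 + 0.227/223.3 + 0.399/97.4 = 0.006772 ⇒ P = 147.675 kPa
xᵢ = zᵢP/Pᵢˢᵃᵗ ⇒ x_2 = 0.227·147.675/223.3 = 0.150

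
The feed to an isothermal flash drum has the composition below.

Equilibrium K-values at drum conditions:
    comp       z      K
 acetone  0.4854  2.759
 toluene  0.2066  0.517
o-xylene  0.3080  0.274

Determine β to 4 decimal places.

β = 0.4688

Let β = V/F and solve Σ zᵢ(Kᵢ−1)/(1+β(Kᵢ−1)) = 0.
Feasibility: ΣzᵢKᵢ = 1.5304, Σzᵢ/Kᵢ = 1.6996 — both > 1, two phases present.
Iterate (Newton) starting at β = 0.5:
  β = 0.5000: g = -0.02831, g' = -0.9090 → β = 0.4689
  β = 0.4689: g = -0.00008, g' = -0.9047 → β = 0.4688
Converged at β = 0.4688.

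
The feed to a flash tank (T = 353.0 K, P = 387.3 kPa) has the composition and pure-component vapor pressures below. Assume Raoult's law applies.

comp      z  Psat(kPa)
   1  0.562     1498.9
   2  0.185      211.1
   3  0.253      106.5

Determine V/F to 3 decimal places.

V/F = 0.735

Raoult's law: Kᵢ = Pᵢˢᵃᵗ/P = Pᵢˢᵃᵗ/387.3.
  K_1 = 1498.9/387.3 = 3.87013, K_2 = 211.1/387.3 = 0.54506, K_3 = 106.5/387.3 = 0.27498
Material balance + equilibrium reduce to Σ zᵢ(Kᵢ−1)/(1+V/F(Kᵢ−1)) = 0.
Check two-phase: ΣzᵢKᵢ = 2.345 > 1 and Σzᵢ/Kᵢ = 1.405 > 1, so g(0) = 1.345 > 0 and g(1) = -0.405 < 0.
Iterate (Newton) starting at V/F = 0.45:
  V/F = 0.450: g = 0.3258, g' = -1.235 → V/F = 0.714
  V/F = 0.714: g = 0.0243, g' = -1.153 → V/F = 0.735
Converged at V/F = 0.735.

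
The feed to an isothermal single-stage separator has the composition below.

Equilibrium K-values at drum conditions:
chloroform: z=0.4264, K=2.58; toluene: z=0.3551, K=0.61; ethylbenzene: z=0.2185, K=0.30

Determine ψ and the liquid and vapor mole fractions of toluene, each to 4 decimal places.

Newton iteration, ψ⁰ = 0.5:
  ψ = 0.5000: g = -0.03097, g' = -0.6690 → ψ = 0.4537
Converged at ψ = 0.4537.
Compositions from xᵢ = zᵢ/(1+ψ(Kᵢ−1)), yᵢ = Kᵢxᵢ:
  chloroform: x = 0.2484, y = 0.6408
  toluene: x = 0.4314, y = 0.2632
  ethylbenzene: x = 0.3202, y = 0.0961

ψ = 0.4537, x_toluene = 0.4314, y_toluene = 0.2632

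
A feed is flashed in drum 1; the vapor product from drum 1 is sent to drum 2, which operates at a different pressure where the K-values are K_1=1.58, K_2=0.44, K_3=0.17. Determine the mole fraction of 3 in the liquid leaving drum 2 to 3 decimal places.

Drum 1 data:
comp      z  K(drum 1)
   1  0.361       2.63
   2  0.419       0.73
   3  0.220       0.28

x_3 (drum 2) = 0.103

Drum 1:
Material balance + equilibrium reduce to Σ zᵢ(Kᵢ−1)/(1+ψ₁(Kᵢ−1)) = 0.
Check two-phase: ΣzᵢKᵢ = 1.317 > 1 and Σzᵢ/Kᵢ = 1.497 > 1, so g(0) = 0.317 > 0 and g(1) = -0.497 < 0.
Newton–Raphson from ψ₁ = 0.5:
  ψ₁ = 0.500: g = -0.0541, g' = -0.610 → ψ₁ = 0.411
Converged at ψ₁ = 0.411.
Drum-1 compositions:
  1: x = 0.216, y = 0.568
  2: x = 0.471, y = 0.344
  3: x = 0.313, y = 0.088
Drum-2 feed = drum-1 vapor: z₂ = (0.5684, 0.3441, 0.0875).
Drum 2:
Let ψ₂ = V/F and solve Σ zᵢ(Kᵢ−1)/(1+ψ₂(Kᵢ−1)) = 0.
g(0) = ΣzᵢKᵢ − 1 = 0.064 and g(1) = 1 − Σzᵢ/Kᵢ = -0.657, so a root lies in (0, 1).
Newton iteration, ψ₂⁰ = 0.48:
  ψ₂ = 0.480: g = -0.1264, g' = -0.485 → ψ₂ = 0.220
  ψ₂ = 0.220: g = -0.0161, g' = -0.381 → ψ₂ = 0.177
Converged at ψ₂ = 0.177.
  1: x = 0.516, y = 0.815
  2: x = 0.382, y = 0.168
  3: x = 0.103, y = 0.017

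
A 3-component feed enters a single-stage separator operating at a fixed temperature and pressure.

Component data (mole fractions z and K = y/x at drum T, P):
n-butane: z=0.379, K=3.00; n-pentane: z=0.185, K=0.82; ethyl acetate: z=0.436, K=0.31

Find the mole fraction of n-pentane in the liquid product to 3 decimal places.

x_n-pentane = 0.198

Let ψ = V/F and solve Σ zᵢ(Kᵢ−1)/(1+ψ(Kᵢ−1)) = 0.
Check two-phase: ΣzᵢKᵢ = 1.424 > 1 and Σzᵢ/Kᵢ = 1.758 > 1, so g(0) = 0.424 > 0 and g(1) = -0.758 < 0.
Newton–Raphson from ψ = 0.55:
  ψ = 0.550: g = -0.1608, g' = -0.890 → ψ = 0.369
  ψ = 0.369: g = -0.0034, g' = -0.882 → ψ = 0.365
Converged at ψ = 0.365.
Compositions from xᵢ = zᵢ/(1+ψ(Kᵢ−1)), yᵢ = Kᵢxᵢ:
  n-butane: x = 0.219, y = 0.657
  n-pentane: x = 0.198, y = 0.162
  ethyl acetate: x = 0.583, y = 0.181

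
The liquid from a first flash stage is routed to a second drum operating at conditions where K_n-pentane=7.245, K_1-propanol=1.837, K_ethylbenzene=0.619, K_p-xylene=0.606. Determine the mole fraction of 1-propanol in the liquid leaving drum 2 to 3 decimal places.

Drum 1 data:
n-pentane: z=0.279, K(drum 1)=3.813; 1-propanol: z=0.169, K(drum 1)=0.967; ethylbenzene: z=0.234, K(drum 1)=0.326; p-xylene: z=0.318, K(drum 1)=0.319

Drum 1:
Newton–Raphson from ψ₁ = 0.5:
  ψ₁ = 0.500: g = -0.2458, g' = -0.962 → ψ₁ = 0.245
  ψ₁ = 0.245: g = 0.0106, g' = -1.140 → ψ₁ = 0.254
Converged at ψ₁ = 0.254.
Drum-1 compositions:
  n-pentane: x = 0.163, y = 0.620
  1-propanol: x = 0.170, y = 0.165
  ethylbenzene: x = 0.282, y = 0.092
  p-xylene: x = 0.385, y = 0.123
Drum-2 feed = drum-1 liquid: z₂ = (0.1627, 0.1704, 0.2823, 0.3845).
Drum 2:
Newton iteration, ψ₂⁰ = 0.34:
  ψ₂ = 0.340: g = 0.1379, g' = -0.857 → ψ₂ = 0.501
  ψ₂ = 0.501: g = 0.0249, g' = -0.587 → ψ₂ = 0.544
  ψ₂ = 0.544: g = 0.0009, g' = -0.547 → ψ₂ = 0.545
Converged at ψ₂ = 0.545.
  n-pentane: x = 0.037, y = 0.268
  1-propanol: x = 0.117, y = 0.215
  ethylbenzene: x = 0.356, y = 0.221
  p-xylene: x = 0.490, y = 0.297

x_1-propanol (drum 2) = 0.117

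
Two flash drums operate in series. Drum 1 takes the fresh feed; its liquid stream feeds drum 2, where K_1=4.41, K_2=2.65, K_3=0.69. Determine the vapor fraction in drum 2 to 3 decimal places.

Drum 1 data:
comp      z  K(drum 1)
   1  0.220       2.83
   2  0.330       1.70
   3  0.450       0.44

V/F (drum 2) = 0.798

Drum 1:
Material balance + equilibrium reduce to Σ zᵢ(Kᵢ−1)/(1+ψ₁(Kᵢ−1)) = 0.
Feasibility: ΣzᵢKᵢ = 1.382, Σzᵢ/Kᵢ = 1.295 — both > 1, two phases present.
Iterate (Newton) starting at ψ₁ = 0.5:
  ψ₁ = 0.500: g = 0.0313, g' = -0.562 → ψ₁ = 0.556
Converged at ψ₁ = 0.556.
Drum-1 compositions:
  1: x = 0.109, y = 0.309
  2: x = 0.238, y = 0.404
  3: x = 0.653, y = 0.287
Drum-2 feed = drum-1 liquid: z₂ = (0.1091, 0.2376, 0.6534).
Drum 2:
Material balance + equilibrium reduce to Σ zᵢ(Kᵢ−1)/(1+ψ₂(Kᵢ−1)) = 0.
Check two-phase: ΣzᵢKᵢ = 1.561 > 1 and Σzᵢ/Kᵢ = 1.061 > 1, so g(0) = 0.561 > 0 and g(1) = -0.061 < 0.
Iterate (Newton) starting at ψ₂ = 0.45:
  ψ₂ = 0.450: g = 0.1363, g' = -0.495 → ψ₂ = 0.725
  ψ₂ = 0.725: g = 0.0242, g' = -0.344 → ψ₂ = 0.796
  ψ₂ = 0.796: g = 0.0007, g' = -0.323 → ψ₂ = 0.798
Converged at ψ₂ = 0.798.
  1: x = 0.029, y = 0.129
  2: x = 0.103, y = 0.272
  3: x = 0.868, y = 0.599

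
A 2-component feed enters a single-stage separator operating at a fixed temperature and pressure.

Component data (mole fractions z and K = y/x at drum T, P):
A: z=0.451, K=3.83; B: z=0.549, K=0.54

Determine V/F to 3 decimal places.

V/F = 0.786

Binary case is linear: z₁(K₁−1)(1+V/F(K₂−1)) + z₂(K₂−1)(1+V/F(K₁−1)) = 0
⇒ V/F = [z₁(K₁−1)+z₂(K₂−1)] / [−(K₁−1)(K₂−1)] = 1.0238/1.3018 = 0.786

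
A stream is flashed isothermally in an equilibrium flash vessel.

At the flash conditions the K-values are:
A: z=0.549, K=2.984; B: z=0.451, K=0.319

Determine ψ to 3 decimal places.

Material balance + equilibrium reduce to Σ zᵢ(Kᵢ−1)/(1+ψ(Kᵢ−1)) = 0.
Feasibility: ΣzᵢKᵢ = 1.782, Σzᵢ/Kᵢ = 1.598 — both > 1, two phases present.
Newton–Raphson from ψ = 0.5:
  ψ = 0.500: g = 0.0811, g' = -1.025 → ψ = 0.579
Converged at ψ = 0.579.

ψ = 0.579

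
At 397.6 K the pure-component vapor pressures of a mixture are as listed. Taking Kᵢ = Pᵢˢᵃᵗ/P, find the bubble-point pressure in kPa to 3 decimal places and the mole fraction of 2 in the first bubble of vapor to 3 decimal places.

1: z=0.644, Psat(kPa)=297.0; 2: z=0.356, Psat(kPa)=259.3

Pbub = 283.579 kPa, y_2 = 0.326

At the bubble point ψ → 0, so ΣzᵢKᵢ = 1 with Kᵢ = Pᵢˢᵃᵗ/P ⇒ P = ΣzᵢPᵢˢᵃᵗ.
P = 0.644·297.0 + 0.356·259.3 = 283.579 kPa
yᵢ = zᵢPᵢˢᵃᵗ/P ⇒ y_2 = 0.356·259.3/283.579 = 0.326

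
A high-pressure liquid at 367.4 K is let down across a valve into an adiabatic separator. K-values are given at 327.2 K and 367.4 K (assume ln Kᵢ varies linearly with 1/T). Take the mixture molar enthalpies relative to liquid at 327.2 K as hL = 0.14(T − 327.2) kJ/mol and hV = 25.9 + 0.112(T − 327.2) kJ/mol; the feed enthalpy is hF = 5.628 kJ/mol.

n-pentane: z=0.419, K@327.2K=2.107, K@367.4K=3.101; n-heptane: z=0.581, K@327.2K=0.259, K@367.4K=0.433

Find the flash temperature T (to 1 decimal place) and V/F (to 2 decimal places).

Adiabatic flash: solve Rachford–Rice at each trial T, then check hF = ψ·hV(T) + (1−ψ)·hL(T).
  T = 327.2 K: K = (2.107, 0.259), RR gives ψ = 0.041, H_out = 1.052 kJ/mol
  T = 367.4 K: K = (3.101, 0.433), RR gives ψ = 0.462, H_out = 17.085 kJ/mol
  T = 347.3 K: K = (2.585, 0.340), RR gives ψ = 0.268, H_out = 9.609 kJ/mol
  T = 337.2 K: K = (2.340, 0.298), RR gives ψ = 0.163, H_out = 5.574 kJ/mol
  T = 342.2 K: K = (2.460, 0.318), RR gives ψ = 0.217, H_out = 7.618 kJ/mol
  T = 339.7 K: K = (2.399, 0.308), RR gives ψ = 0.190, H_out = 6.610 kJ/mol
  T = 338.4 K: K = (2.368, 0.303), RR gives ψ = 0.176, H_out = 6.075 kJ/mol
Linear interpolation between T = 337.2 (H_out = 5.574) and T = 338.4 (H_out = 6.075) on hF = 5.628 gives T ≈ 337.3 K, at which ψ = 0.16.

T = 337.3 K, V/F = 0.16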